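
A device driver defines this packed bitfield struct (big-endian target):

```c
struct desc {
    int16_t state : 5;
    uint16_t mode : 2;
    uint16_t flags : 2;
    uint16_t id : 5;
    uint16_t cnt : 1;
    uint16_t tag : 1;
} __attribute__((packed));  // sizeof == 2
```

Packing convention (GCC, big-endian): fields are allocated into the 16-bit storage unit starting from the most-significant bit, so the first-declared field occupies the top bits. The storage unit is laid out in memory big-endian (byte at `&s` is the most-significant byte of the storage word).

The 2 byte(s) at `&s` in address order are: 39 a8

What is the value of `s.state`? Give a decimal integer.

7

[0]=0x39 [1]=0xa8 (big-endian) → word 0x39a8
state [11+:5] = (word>>11) & 0x1f = 7  ←
mode [9+:2] = (word>>9) & 0x3 = 0
flags [7+:2] = (word>>7) & 0x3 = 3
id [2+:5] = (word>>2) & 0x1f = 10
cnt [1+:1] = (word>>1) & 0x1 = 0
tag [0+:1] = (word>>0) & 0x1 = 0
state signed 5b, MSB=0: value = 7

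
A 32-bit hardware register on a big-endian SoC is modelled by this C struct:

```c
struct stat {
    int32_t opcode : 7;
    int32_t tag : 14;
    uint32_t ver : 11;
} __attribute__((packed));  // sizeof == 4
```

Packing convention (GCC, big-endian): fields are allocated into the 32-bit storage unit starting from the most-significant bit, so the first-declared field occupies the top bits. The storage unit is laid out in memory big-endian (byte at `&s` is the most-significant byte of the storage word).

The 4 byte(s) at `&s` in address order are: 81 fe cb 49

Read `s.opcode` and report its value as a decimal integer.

-64

[0]=0x81 [1]=0xfe [2]=0xcb [3]=0x49 (big-endian) → word 0x81fecb49
opcode:7 @ bit 25 → (0x81fecb49>>25)&0x7f = 0x40  ←
tag:14 @ bit 11 → (0x81fecb49>>11)&0x3fff = 0x3fd9
ver:11 @ bit 0 → (0x81fecb49>>0)&0x7ff = 0x349
opcode signed 7b, MSB=1: 64 - 128 = -64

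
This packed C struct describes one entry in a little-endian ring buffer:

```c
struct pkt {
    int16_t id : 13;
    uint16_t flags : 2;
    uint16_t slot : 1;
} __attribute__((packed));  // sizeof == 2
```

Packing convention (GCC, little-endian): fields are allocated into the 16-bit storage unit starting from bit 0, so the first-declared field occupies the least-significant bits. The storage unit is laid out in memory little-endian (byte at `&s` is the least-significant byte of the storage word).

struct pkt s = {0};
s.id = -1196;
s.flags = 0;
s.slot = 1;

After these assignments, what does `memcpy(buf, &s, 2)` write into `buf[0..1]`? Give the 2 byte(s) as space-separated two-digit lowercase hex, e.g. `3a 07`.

54 9b

id (13b) val=-1196 bits=0x1b54 at bit 0: 0x1b54
flags (2b) val=0 bits=0x0 at bit 13: 0x1b54
slot (1b) val=1 bits=0x1 at bit 15: 0x9b54
word = 0x9b54 → little-endian bytes:
  [0]=0x54  [1]=0x9b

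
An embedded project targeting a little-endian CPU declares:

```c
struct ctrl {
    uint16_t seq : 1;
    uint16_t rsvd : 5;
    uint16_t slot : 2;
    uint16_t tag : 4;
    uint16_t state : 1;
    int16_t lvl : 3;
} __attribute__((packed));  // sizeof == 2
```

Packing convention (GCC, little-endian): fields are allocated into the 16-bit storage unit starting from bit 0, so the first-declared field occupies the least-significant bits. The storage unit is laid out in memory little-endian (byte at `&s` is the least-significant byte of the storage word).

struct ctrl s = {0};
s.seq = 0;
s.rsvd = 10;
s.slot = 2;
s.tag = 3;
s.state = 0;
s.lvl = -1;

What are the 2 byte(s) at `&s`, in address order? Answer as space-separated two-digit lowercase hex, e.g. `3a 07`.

94 e3

[0+:1] seq=0 & 0x1 = 0x0; word=0x0000
[1+:5] rsvd=10 & 0x1f = 0xa; word=0x0014
[6+:2] slot=2 & 0x3 = 0x2; word=0x0094
[8+:4] tag=3 & 0xf = 0x3; word=0x0394
[12+:1] state=0 & 0x1 = 0x0; word=0x0394
[13+:3] lvl=-1 & 0x7 = 0x7; word=0xe394
word = 0xe394 → little-endian bytes:
  [0]=0x94  [1]=0xe3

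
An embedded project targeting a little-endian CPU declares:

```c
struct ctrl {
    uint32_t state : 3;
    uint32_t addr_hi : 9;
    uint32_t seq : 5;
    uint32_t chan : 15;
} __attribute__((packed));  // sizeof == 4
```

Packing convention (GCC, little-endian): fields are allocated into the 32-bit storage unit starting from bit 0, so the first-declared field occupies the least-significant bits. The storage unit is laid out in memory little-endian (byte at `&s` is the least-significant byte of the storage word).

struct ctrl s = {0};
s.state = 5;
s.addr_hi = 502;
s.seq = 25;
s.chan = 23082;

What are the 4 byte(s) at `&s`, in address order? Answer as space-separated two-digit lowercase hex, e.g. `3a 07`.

state (3b) val=5 bits=0x5 at bit 0: 0x00000005
addr_hi (9b) val=502 bits=0x1f6 at bit 3: 0x00000fb5
seq (5b) val=25 bits=0x19 at bit 12: 0x00019fb5
chan (15b) val=23082 bits=0x5a2a at bit 17: 0xb4559fb5
word = 0xb4559fb5 → little-endian bytes:
  [0]=0xb5  [1]=0x9f  [2]=0x55  [3]=0xb4

b5 9f 55 b4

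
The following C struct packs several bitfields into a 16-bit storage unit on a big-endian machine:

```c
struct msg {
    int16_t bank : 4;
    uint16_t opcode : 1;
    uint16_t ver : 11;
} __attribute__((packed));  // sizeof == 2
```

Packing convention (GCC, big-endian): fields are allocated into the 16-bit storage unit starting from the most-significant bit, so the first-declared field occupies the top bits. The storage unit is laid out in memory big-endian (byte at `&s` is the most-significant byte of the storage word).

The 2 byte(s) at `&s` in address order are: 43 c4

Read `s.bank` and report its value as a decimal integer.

4

[0]=0x43 [1]=0xc4 (big-endian) → word 0x43c4
bank:4 @ bit 12 → (0x43c4>>12)&0xf = 0x4  ←
opcode:1 @ bit 11 → (0x43c4>>11)&0x1 = 0x0
ver:11 @ bit 0 → (0x43c4>>0)&0x7ff = 0x3c4
bank signed 4b, MSB=0: value = 4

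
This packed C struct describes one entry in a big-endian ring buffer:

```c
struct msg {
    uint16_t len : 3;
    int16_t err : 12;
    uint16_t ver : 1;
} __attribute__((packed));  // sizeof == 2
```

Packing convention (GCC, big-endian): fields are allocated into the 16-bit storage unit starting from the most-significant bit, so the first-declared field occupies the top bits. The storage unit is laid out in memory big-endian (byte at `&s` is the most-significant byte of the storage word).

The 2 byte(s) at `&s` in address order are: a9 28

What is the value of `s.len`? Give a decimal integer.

5

[0]=0xa9 [1]=0x28 (big-endian) → word 0xa928
len [13+:3] = (word>>13) & 0x7 = 5  ←
err [1+:12] = (word>>1) & 0xfff = 1172
ver [0+:1] = (word>>0) & 0x1 = 0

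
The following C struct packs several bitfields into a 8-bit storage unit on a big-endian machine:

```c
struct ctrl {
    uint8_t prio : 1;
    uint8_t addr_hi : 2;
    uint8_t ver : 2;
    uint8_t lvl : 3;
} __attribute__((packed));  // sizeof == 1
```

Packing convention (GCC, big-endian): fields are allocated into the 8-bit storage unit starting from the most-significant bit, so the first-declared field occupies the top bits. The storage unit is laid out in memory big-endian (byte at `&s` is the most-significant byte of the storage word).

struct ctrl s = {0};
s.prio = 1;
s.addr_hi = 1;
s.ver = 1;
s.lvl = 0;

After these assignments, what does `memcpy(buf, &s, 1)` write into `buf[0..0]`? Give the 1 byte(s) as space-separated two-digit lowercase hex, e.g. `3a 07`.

a8

prio:1 = 1 → 0x1 << 7 → word 0x80
addr_hi:2 = 1 → 0x1 << 5 → word 0xa0
ver:2 = 1 → 0x1 << 3 → word 0xa8
lvl:3 = 0 → 0x0 << 0 → word 0xa8
word = 0xa8 → big-endian bytes:
  [0]=0xa8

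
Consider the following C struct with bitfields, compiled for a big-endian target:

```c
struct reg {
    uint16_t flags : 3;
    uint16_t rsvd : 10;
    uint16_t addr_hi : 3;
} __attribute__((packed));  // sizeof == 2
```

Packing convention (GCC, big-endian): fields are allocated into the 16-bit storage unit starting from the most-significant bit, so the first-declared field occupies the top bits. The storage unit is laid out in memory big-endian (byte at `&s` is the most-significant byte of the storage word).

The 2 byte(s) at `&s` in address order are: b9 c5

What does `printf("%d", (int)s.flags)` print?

[0]=0xb9 [1]=0xc5 (big-endian) → word 0xb9c5
flags [13+:3] = (word>>13) & 0x7 = 5  ←
rsvd [3+:10] = (word>>3) & 0x3ff = 824
addr_hi [0+:3] = (word>>0) & 0x7 = 5

5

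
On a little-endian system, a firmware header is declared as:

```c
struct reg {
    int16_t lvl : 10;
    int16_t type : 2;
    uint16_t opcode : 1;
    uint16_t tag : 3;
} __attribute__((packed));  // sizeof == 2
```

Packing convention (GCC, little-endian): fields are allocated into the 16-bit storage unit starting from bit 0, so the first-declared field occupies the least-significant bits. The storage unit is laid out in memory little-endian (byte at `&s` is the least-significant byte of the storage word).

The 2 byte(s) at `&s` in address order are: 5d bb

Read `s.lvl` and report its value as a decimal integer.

-163

[0]=0x5d [1]=0xbb (little-endian) → word 0xbb5d
lvl [0+:10] = (word>>0) & 0x3ff = 861  ←
type [10+:2] = (word>>10) & 0x3 = 2
opcode [12+:1] = (word>>12) & 0x1 = 1
tag [13+:3] = (word>>13) & 0x7 = 5
lvl signed 10b, MSB=1: 861 - 1024 = -163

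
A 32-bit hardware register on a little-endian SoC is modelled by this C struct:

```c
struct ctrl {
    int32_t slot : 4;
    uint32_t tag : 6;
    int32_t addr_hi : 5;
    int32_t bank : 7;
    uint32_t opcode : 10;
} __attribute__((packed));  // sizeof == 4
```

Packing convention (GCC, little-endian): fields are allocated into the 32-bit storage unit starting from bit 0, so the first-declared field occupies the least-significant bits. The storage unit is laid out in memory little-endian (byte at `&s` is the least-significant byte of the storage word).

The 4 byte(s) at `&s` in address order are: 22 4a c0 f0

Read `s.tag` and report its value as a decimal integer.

[0]=0x22 [1]=0x4a [2]=0xc0 [3]=0xf0 (little-endian) → word 0xf0c04a22
slot [0+:4] = (word>>0) & 0xf = 2
tag [4+:6] = (word>>4) & 0x3f = 34  ←
addr_hi [10+:5] = (word>>10) & 0x1f = 18
bank [15+:7] = (word>>15) & 0x7f = 0
opcode [22+:10] = (word>>22) & 0x3ff = 963

34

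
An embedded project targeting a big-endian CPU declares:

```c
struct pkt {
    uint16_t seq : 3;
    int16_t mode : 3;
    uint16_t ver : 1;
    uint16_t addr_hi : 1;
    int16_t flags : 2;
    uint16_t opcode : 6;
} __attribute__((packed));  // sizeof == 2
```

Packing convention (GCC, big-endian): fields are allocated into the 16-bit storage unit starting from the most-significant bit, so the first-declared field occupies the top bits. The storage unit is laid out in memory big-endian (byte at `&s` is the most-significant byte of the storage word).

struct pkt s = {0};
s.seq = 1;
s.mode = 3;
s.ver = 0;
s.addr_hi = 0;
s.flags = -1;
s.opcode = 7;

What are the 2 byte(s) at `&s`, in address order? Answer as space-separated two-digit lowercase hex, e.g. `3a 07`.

2c c7

[13+:3] seq=1 & 0x7 = 0x1; word=0x2000
[10+:3] mode=3 & 0x7 = 0x3; word=0x2c00
[9+:1] ver=0 & 0x1 = 0x0; word=0x2c00
[8+:1] addr_hi=0 & 0x1 = 0x0; word=0x2c00
[6+:2] flags=-1 & 0x3 = 0x3; word=0x2cc0
[0+:6] opcode=7 & 0x3f = 0x7; word=0x2cc7
word = 0x2cc7 → big-endian bytes:
  [0]=0x2c  [1]=0xc7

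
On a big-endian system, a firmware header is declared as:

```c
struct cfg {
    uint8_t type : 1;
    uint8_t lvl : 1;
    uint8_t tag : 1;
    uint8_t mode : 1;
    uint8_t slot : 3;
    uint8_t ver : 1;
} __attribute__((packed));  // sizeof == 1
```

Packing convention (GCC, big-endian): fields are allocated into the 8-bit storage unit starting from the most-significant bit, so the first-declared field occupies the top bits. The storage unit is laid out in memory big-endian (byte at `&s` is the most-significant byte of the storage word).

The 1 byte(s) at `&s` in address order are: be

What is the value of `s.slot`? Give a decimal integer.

[0]=0xbe (big-endian) → word 0xbe
type [7+:1] = (word>>7) & 0x1 = 1
lvl [6+:1] = (word>>6) & 0x1 = 0
tag [5+:1] = (word>>5) & 0x1 = 1
mode [4+:1] = (word>>4) & 0x1 = 1
slot [1+:3] = (word>>1) & 0x7 = 7  ←
ver [0+:1] = (word>>0) & 0x1 = 0

7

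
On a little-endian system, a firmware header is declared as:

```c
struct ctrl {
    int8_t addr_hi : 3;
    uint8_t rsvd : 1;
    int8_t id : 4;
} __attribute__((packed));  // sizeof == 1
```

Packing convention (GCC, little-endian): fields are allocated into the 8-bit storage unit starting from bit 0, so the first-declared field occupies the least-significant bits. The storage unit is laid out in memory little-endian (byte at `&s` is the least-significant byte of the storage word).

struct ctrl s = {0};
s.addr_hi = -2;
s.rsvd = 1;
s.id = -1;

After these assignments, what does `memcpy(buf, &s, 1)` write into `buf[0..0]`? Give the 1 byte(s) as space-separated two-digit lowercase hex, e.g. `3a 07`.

[0+:3] addr_hi=-2 & 0x7 = 0x6; word=0x06
[3+:1] rsvd=1 & 0x1 = 0x1; word=0x0e
[4+:4] id=-1 & 0xf = 0xf; word=0xfe
word = 0xfe → little-endian bytes:
  [0]=0xfe

fe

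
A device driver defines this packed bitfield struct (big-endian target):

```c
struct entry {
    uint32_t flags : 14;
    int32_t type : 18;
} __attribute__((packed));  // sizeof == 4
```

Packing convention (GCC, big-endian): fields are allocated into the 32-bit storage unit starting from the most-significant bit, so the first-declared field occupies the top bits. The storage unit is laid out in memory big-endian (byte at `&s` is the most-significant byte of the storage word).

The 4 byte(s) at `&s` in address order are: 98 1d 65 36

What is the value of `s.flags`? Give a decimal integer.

9735

[0]=0x98 [1]=0x1d [2]=0x65 [3]=0x36 (big-endian) → word 0x981d6536
flags [18+:14] = (word>>18) & 0x3fff = 9735  ←
type [0+:18] = (word>>0) & 0x3ffff = 91446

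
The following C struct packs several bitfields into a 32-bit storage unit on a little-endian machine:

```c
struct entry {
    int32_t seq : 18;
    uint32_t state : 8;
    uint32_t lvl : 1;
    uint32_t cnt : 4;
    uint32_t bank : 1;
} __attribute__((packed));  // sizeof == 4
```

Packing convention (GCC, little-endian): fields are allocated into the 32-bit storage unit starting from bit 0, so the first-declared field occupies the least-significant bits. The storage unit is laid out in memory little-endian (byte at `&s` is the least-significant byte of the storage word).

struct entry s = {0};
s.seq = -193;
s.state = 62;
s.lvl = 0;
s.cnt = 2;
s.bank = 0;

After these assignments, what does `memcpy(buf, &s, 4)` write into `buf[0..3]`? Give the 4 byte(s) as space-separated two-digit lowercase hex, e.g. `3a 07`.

3f ff fb 10

[0+:18] seq=-193 & 0x3ffff = 0x3ff3f; word=0x0003ff3f
[18+:8] state=62 & 0xff = 0x3e; word=0x00fbff3f
[26+:1] lvl=0 & 0x1 = 0x0; word=0x00fbff3f
[27+:4] cnt=2 & 0xf = 0x2; word=0x10fbff3f
[31+:1] bank=0 & 0x1 = 0x0; word=0x10fbff3f
word = 0x10fbff3f → little-endian bytes:
  [0]=0x3f  [1]=0xff  [2]=0xfb  [3]=0x10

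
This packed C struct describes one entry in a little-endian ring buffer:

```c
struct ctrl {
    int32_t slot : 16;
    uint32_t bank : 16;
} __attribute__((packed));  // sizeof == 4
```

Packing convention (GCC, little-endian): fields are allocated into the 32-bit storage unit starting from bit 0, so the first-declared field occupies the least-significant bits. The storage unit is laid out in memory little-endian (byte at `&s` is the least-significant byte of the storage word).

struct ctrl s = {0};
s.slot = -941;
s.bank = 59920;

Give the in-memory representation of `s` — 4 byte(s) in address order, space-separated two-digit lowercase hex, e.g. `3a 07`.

53 fc 10 ea

slot (16b) val=-941 bits=0xfc53 at bit 0: 0x0000fc53
bank (16b) val=59920 bits=0xea10 at bit 16: 0xea10fc53
word = 0xea10fc53 → little-endian bytes:
  [0]=0x53  [1]=0xfc  [2]=0x10  [3]=0xea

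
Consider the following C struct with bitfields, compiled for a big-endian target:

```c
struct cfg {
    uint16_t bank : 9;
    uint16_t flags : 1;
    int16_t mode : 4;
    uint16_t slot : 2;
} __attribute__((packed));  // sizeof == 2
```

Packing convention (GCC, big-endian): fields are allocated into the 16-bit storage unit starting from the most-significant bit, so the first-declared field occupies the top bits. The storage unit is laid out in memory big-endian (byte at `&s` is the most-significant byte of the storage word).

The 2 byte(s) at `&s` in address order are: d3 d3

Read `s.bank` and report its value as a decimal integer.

423

[0]=0xd3 [1]=0xd3 (big-endian) → word 0xd3d3
bank [7+:9] = (word>>7) & 0x1ff = 423  ←
flags [6+:1] = (word>>6) & 0x1 = 1
mode [2+:4] = (word>>2) & 0xf = 4
slot [0+:2] = (word>>0) & 0x3 = 3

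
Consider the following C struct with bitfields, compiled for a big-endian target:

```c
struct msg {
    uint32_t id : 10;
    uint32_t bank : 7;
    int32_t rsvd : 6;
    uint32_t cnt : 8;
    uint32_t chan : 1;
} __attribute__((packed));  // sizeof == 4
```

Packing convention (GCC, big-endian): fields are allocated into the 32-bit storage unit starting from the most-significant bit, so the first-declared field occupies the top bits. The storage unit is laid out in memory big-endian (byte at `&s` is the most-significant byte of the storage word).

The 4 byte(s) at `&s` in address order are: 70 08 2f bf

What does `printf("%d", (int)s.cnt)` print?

223

[0]=0x70 [1]=0x08 [2]=0x2f [3]=0xbf (big-endian) → word 0x70082fbf
id:10 @ bit 22 → (0x70082fbf>>22)&0x3ff = 0x1c0
bank:7 @ bit 15 → (0x70082fbf>>15)&0x7f = 0x10
rsvd:6 @ bit 9 → (0x70082fbf>>9)&0x3f = 0x17
cnt:8 @ bit 1 → (0x70082fbf>>1)&0xff = 0xdf  ←
chan:1 @ bit 0 → (0x70082fbf>>0)&0x1 = 0x1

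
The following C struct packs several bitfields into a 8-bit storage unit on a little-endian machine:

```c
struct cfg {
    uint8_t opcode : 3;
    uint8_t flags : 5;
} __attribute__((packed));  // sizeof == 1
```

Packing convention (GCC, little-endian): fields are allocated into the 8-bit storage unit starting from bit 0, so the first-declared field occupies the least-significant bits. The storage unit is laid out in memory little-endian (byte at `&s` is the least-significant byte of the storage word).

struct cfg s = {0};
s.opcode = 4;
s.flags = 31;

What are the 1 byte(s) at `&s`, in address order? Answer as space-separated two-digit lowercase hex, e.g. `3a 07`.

opcode:3 = 4 → 0x4 << 0 → word 0x04
flags:5 = 31 → 0x1f << 3 → word 0xfc
word = 0xfc → little-endian bytes:
  [0]=0xfc

fc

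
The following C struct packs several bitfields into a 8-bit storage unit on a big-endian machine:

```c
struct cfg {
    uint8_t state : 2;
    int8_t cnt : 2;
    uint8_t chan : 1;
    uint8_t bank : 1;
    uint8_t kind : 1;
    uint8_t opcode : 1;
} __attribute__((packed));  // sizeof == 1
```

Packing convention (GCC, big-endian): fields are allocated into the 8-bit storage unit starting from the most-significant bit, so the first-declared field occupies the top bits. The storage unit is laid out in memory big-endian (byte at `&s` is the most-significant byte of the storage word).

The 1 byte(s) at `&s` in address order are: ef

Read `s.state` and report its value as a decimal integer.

[0]=0xef (big-endian) → word 0xef
state [6+:2] = (word>>6) & 0x3 = 3  ←
cnt [4+:2] = (word>>4) & 0x3 = 2
chan [3+:1] = (word>>3) & 0x1 = 1
bank [2+:1] = (word>>2) & 0x1 = 1
kind [1+:1] = (word>>1) & 0x1 = 1
opcode [0+:1] = (word>>0) & 0x1 = 1

3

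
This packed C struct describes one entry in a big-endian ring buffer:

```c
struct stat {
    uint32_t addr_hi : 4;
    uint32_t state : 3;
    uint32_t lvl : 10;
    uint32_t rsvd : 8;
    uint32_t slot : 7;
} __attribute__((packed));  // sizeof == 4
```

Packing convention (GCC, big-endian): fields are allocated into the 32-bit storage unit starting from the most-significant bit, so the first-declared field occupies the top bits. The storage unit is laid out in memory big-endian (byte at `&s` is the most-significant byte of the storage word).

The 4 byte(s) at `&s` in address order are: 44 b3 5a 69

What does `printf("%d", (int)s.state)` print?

[0]=0x44 [1]=0xb3 [2]=0x5a [3]=0x69 (big-endian) → word 0x44b35a69
addr_hi [28+:4] = (word>>28) & 0xf = 4
state [25+:3] = (word>>25) & 0x7 = 2  ←
lvl [15+:10] = (word>>15) & 0x3ff = 358
rsvd [7+:8] = (word>>7) & 0xff = 180
slot [0+:7] = (word>>0) & 0x7f = 105

2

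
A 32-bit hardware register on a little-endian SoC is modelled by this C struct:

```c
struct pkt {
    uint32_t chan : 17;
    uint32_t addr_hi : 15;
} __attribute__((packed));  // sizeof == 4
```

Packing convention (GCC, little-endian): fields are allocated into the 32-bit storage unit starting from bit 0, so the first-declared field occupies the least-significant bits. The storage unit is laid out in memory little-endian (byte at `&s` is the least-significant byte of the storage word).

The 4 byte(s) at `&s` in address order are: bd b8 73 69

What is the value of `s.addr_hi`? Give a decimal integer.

[0]=0xbd [1]=0xb8 [2]=0x73 [3]=0x69 (little-endian) → word 0x6973b8bd
chan [0+:17] = (word>>0) & 0x1ffff = 112829
addr_hi [17+:15] = (word>>17) & 0x7fff = 13497  ←

13497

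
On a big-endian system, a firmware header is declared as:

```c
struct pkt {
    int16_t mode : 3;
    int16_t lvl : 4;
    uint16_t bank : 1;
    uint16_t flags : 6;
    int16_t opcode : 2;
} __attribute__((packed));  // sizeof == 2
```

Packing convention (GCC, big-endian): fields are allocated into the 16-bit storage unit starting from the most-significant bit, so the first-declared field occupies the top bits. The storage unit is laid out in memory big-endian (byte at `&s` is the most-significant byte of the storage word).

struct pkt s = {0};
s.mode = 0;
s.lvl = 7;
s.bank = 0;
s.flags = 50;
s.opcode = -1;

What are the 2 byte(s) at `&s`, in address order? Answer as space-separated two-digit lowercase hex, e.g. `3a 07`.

mode (3b) val=0 bits=0x0 at bit 13: 0x0000
lvl (4b) val=7 bits=0x7 at bit 9: 0x0e00
bank (1b) val=0 bits=0x0 at bit 8: 0x0e00
flags (6b) val=50 bits=0x32 at bit 2: 0x0ec8
opcode (2b) val=-1 bits=0x3 at bit 0: 0x0ecb
word = 0x0ecb → big-endian bytes:
  [0]=0x0e  [1]=0xcb

0e cb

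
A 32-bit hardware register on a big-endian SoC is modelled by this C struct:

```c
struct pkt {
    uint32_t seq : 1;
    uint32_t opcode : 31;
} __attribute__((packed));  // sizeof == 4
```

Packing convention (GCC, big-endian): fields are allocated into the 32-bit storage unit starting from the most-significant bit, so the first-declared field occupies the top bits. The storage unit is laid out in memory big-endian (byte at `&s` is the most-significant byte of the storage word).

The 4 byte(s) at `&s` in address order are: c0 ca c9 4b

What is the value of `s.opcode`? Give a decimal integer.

1087031627

[0]=0xc0 [1]=0xca [2]=0xc9 [3]=0x4b (big-endian) → word 0xc0cac94b
seq:1 @ bit 31 → (0xc0cac94b>>31)&0x1 = 0x1
opcode:31 @ bit 0 → (0xc0cac94b>>0)&0x7fffffff = 0x40cac94b  ←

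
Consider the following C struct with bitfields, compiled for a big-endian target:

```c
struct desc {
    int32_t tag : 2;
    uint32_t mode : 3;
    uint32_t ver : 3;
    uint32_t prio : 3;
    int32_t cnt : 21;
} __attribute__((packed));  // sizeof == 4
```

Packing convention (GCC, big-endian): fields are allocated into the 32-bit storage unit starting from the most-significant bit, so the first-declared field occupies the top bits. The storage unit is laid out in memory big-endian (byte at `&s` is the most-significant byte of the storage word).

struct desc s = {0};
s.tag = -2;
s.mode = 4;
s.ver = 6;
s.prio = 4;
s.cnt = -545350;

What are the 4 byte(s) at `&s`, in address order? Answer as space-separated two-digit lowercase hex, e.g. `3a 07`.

tag (2b) val=-2 bits=0x2 at bit 30: 0x80000000
mode (3b) val=4 bits=0x4 at bit 27: 0xa0000000
ver (3b) val=6 bits=0x6 at bit 24: 0xa6000000
prio (3b) val=4 bits=0x4 at bit 21: 0xa6800000
cnt (21b) val=-545350 bits=0x17adba at bit 0: 0xa697adba
word = 0xa697adba → big-endian bytes:
  [0]=0xa6  [1]=0x97  [2]=0xad  [3]=0xba

a6 97 ad ba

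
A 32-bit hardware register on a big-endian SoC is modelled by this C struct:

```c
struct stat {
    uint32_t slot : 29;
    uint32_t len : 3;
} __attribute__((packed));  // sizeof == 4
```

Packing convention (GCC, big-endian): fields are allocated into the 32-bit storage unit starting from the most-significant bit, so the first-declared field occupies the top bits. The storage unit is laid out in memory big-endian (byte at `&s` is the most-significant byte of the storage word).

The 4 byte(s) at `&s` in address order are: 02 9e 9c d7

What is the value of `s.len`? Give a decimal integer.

[0]=0x02 [1]=0x9e [2]=0x9c [3]=0xd7 (big-endian) → word 0x029e9cd7
slot [3+:29] = (word>>3) & 0x1fffffff = 5493658
len [0+:3] = (word>>0) & 0x7 = 7  ←

7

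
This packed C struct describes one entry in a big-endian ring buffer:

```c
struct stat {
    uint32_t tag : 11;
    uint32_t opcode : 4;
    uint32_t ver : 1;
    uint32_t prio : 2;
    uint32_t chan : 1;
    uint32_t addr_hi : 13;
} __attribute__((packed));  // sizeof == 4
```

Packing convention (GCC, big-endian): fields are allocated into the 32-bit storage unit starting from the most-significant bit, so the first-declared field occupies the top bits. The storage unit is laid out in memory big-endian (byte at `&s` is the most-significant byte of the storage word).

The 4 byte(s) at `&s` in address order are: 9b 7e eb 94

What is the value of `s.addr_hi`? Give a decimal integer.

2964

[0]=0x9b [1]=0x7e [2]=0xeb [3]=0x94 (big-endian) → word 0x9b7eeb94
tag [21+:11] = (word>>21) & 0x7ff = 1243
opcode [17+:4] = (word>>17) & 0xf = 15
ver [16+:1] = (word>>16) & 0x1 = 0
prio [14+:2] = (word>>14) & 0x3 = 3
chan [13+:1] = (word>>13) & 0x1 = 1
addr_hi [0+:13] = (word>>0) & 0x1fff = 2964  ←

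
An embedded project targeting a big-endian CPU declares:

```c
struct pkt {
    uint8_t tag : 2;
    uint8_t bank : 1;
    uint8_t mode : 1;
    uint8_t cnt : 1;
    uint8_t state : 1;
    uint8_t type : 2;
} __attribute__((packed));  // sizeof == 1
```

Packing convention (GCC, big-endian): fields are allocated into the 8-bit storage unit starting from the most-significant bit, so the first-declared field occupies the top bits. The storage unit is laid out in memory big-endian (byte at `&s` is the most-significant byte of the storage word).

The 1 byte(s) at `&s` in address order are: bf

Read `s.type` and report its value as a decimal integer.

3

[0]=0xbf (big-endian) → word 0xbf
tag:2 @ bit 6 → (0xbf>>6)&0x3 = 0x2
bank:1 @ bit 5 → (0xbf>>5)&0x1 = 0x1
mode:1 @ bit 4 → (0xbf>>4)&0x1 = 0x1
cnt:1 @ bit 3 → (0xbf>>3)&0x1 = 0x1
state:1 @ bit 2 → (0xbf>>2)&0x1 = 0x1
type:2 @ bit 0 → (0xbf>>0)&0x3 = 0x3  ←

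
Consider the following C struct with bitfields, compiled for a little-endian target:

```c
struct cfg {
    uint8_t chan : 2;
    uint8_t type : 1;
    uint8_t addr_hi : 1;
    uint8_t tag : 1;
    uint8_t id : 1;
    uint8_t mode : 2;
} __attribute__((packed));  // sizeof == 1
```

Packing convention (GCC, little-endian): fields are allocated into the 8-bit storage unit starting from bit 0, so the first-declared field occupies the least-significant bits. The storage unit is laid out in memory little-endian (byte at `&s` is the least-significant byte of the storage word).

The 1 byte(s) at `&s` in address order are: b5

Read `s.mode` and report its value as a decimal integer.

2

[0]=0xb5 (little-endian) → word 0xb5
chan:2 @ bit 0 → (0xb5>>0)&0x3 = 0x1
type:1 @ bit 2 → (0xb5>>2)&0x1 = 0x1
addr_hi:1 @ bit 3 → (0xb5>>3)&0x1 = 0x0
tag:1 @ bit 4 → (0xb5>>4)&0x1 = 0x1
id:1 @ bit 5 → (0xb5>>5)&0x1 = 0x1
mode:2 @ bit 6 → (0xb5>>6)&0x3 = 0x2  ←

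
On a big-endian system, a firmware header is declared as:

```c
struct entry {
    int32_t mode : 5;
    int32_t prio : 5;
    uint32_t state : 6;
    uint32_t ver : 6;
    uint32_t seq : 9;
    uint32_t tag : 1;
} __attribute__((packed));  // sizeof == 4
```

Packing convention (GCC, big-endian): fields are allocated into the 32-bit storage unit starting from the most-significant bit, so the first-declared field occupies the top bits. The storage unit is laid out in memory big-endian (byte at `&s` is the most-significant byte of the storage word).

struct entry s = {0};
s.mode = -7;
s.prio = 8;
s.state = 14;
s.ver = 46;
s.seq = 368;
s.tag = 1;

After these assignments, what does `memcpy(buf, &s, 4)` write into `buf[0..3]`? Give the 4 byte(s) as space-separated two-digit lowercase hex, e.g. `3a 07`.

ca 0e ba e1

mode (5b) val=-7 bits=0x19 at bit 27: 0xc8000000
prio (5b) val=8 bits=0x8 at bit 22: 0xca000000
state (6b) val=14 bits=0xe at bit 16: 0xca0e0000
ver (6b) val=46 bits=0x2e at bit 10: 0xca0eb800
seq (9b) val=368 bits=0x170 at bit 1: 0xca0ebae0
tag (1b) val=1 bits=0x1 at bit 0: 0xca0ebae1
word = 0xca0ebae1 → big-endian bytes:
  [0]=0xca  [1]=0x0e  [2]=0xba  [3]=0xe1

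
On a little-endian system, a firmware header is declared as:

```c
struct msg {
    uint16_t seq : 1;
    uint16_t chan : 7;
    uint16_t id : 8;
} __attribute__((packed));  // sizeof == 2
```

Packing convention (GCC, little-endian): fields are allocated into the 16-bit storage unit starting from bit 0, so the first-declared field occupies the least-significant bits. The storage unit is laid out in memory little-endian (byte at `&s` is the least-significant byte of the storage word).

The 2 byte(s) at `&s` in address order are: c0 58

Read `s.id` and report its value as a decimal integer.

[0]=0xc0 [1]=0x58 (little-endian) → word 0x58c0
seq [0+:1] = (word>>0) & 0x1 = 0
chan [1+:7] = (word>>1) & 0x7f = 96
id [8+:8] = (word>>8) & 0xff = 88  ←

88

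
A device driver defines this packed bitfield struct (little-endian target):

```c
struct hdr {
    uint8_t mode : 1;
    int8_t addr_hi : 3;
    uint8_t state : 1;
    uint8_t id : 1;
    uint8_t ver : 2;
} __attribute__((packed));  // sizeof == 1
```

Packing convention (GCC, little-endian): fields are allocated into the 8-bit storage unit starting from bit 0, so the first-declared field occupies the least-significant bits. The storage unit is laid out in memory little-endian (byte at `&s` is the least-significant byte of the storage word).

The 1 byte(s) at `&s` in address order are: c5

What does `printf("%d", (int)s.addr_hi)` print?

2

[0]=0xc5 (little-endian) → word 0xc5
mode:1 @ bit 0 → (0xc5>>0)&0x1 = 0x1
addr_hi:3 @ bit 1 → (0xc5>>1)&0x7 = 0x2  ←
state:1 @ bit 4 → (0xc5>>4)&0x1 = 0x0
id:1 @ bit 5 → (0xc5>>5)&0x1 = 0x0
ver:2 @ bit 6 → (0xc5>>6)&0x3 = 0x3
addr_hi signed 3b, MSB=0: value = 2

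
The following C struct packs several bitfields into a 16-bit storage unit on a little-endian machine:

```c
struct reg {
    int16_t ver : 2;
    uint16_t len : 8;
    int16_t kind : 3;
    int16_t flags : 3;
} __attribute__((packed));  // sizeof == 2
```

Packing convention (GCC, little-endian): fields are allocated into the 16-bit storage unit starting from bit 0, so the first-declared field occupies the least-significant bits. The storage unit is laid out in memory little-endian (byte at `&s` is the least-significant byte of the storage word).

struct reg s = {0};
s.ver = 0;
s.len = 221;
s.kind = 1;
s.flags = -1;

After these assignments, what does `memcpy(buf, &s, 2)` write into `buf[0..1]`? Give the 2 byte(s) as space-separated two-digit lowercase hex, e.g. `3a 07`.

ver (2b) val=0 bits=0x0 at bit 0: 0x0000
len (8b) val=221 bits=0xdd at bit 2: 0x0374
kind (3b) val=1 bits=0x1 at bit 10: 0x0774
flags (3b) val=-1 bits=0x7 at bit 13: 0xe774
word = 0xe774 → little-endian bytes:
  [0]=0x74  [1]=0xe7

74 e7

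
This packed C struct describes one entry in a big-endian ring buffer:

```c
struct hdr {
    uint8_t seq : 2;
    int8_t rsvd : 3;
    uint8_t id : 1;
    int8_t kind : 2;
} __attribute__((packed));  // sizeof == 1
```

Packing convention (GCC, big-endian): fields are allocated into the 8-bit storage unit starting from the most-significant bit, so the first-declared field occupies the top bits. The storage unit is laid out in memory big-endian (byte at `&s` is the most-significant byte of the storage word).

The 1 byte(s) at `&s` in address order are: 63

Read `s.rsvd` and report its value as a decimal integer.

-4

[0]=0x63 (big-endian) → word 0x63
seq [6+:2] = (word>>6) & 0x3 = 1
rsvd [3+:3] = (word>>3) & 0x7 = 4  ←
id [2+:1] = (word>>2) & 0x1 = 0
kind [0+:2] = (word>>0) & 0x3 = 3
rsvd signed 3b, MSB=1: 4 - 8 = -4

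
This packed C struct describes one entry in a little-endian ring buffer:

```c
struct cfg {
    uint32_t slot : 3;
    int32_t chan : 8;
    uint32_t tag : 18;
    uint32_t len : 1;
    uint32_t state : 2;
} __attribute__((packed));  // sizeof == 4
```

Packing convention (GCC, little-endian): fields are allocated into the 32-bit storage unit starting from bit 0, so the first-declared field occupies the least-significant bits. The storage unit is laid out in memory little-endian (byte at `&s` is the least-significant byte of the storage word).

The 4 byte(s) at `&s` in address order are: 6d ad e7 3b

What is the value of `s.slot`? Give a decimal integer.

[0]=0x6d [1]=0xad [2]=0xe7 [3]=0x3b (little-endian) → word 0x3be7ad6d
slot:3 @ bit 0 → (0x3be7ad6d>>0)&0x7 = 0x5  ←
chan:8 @ bit 3 → (0x3be7ad6d>>3)&0xff = 0xad
tag:18 @ bit 11 → (0x3be7ad6d>>11)&0x3ffff = 0x37cf5
len:1 @ bit 29 → (0x3be7ad6d>>29)&0x1 = 0x1
state:2 @ bit 30 → (0x3be7ad6d>>30)&0x3 = 0x0

5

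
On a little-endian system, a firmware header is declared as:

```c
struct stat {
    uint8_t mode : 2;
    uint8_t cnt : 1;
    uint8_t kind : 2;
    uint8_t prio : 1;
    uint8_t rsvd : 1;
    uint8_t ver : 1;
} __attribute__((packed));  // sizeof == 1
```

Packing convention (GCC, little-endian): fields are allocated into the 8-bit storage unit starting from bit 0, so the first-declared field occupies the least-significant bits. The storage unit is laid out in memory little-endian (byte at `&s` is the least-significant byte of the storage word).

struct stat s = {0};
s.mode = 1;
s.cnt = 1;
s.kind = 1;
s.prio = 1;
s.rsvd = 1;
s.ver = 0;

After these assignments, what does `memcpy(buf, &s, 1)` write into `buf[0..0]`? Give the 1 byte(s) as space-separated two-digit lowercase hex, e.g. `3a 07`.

6d

mode (2b) val=1 bits=0x1 at bit 0: 0x01
cnt (1b) val=1 bits=0x1 at bit 2: 0x05
kind (2b) val=1 bits=0x1 at bit 3: 0x0d
prio (1b) val=1 bits=0x1 at bit 5: 0x2d
rsvd (1b) val=1 bits=0x1 at bit 6: 0x6d
ver (1b) val=0 bits=0x0 at bit 7: 0x6d
word = 0x6d → little-endian bytes:
  [0]=0x6d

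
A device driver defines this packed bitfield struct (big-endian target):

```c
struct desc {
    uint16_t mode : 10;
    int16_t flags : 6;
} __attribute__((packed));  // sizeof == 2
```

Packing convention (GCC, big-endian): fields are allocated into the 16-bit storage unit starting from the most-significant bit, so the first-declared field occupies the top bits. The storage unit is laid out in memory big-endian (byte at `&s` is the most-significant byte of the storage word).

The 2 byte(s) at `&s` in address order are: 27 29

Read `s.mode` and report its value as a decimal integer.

156

[0]=0x27 [1]=0x29 (big-endian) → word 0x2729
mode:10 @ bit 6 → (0x2729>>6)&0x3ff = 0x9c  ←
flags:6 @ bit 0 → (0x2729>>0)&0x3f = 0x29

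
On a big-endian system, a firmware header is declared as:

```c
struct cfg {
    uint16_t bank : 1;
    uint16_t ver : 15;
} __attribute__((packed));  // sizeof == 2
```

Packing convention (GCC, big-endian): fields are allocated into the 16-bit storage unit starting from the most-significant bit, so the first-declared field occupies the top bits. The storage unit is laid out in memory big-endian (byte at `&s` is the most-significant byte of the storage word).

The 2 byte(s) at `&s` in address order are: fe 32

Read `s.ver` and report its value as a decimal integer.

32306

[0]=0xfe [1]=0x32 (big-endian) → word 0xfe32
bank [15+:1] = (word>>15) & 0x1 = 1
ver [0+:15] = (word>>0) & 0x7fff = 32306  ←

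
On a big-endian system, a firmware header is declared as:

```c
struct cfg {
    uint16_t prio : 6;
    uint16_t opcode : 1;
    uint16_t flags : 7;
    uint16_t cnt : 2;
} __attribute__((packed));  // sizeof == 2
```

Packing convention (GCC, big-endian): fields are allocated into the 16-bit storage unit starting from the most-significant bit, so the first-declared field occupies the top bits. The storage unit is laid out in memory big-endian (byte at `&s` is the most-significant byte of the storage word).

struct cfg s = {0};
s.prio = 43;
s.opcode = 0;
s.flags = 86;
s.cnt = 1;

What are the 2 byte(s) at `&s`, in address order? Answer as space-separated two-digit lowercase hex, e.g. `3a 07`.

ad 59

[10+:6] prio=43 & 0x3f = 0x2b; word=0xac00
[9+:1] opcode=0 & 0x1 = 0x0; word=0xac00
[2+:7] flags=86 & 0x7f = 0x56; word=0xad58
[0+:2] cnt=1 & 0x3 = 0x1; word=0xad59
word = 0xad59 → big-endian bytes:
  [0]=0xad  [1]=0x59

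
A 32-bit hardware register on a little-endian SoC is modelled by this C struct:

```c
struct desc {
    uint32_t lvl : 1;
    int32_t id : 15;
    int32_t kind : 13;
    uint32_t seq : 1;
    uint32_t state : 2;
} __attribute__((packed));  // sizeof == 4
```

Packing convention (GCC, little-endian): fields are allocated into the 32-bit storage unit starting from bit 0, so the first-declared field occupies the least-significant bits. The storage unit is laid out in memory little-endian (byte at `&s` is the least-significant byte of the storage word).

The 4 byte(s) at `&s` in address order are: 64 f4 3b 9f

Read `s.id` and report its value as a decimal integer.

-1486

[0]=0x64 [1]=0xf4 [2]=0x3b [3]=0x9f (little-endian) → word 0x9f3bf464
lvl [0+:1] = (word>>0) & 0x1 = 0
id [1+:15] = (word>>1) & 0x7fff = 31282  ←
kind [16+:13] = (word>>16) & 0x1fff = 7995
seq [29+:1] = (word>>29) & 0x1 = 0
state [30+:2] = (word>>30) & 0x3 = 2
id signed 15b, MSB=1: 31282 - 32768 = -1486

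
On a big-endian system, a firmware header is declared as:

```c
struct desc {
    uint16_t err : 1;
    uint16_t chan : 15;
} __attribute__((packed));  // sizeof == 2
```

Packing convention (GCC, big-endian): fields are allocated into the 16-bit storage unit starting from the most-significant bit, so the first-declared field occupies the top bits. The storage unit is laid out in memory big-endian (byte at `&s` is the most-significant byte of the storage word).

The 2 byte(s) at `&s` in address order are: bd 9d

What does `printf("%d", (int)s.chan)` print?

[0]=0xbd [1]=0x9d (big-endian) → word 0xbd9d
err [15+:1] = (word>>15) & 0x1 = 1
chan [0+:15] = (word>>0) & 0x7fff = 15773  ←

15773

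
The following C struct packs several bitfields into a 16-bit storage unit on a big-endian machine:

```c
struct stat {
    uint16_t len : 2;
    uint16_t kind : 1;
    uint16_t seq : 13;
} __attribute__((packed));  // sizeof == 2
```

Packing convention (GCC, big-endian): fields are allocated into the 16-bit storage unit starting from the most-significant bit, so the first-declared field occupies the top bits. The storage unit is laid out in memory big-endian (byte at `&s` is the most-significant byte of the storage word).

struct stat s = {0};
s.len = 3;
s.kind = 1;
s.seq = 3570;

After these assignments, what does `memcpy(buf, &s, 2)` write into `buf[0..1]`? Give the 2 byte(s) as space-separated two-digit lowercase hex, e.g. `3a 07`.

len (2b) val=3 bits=0x3 at bit 14: 0xc000
kind (1b) val=1 bits=0x1 at bit 13: 0xe000
seq (13b) val=3570 bits=0xdf2 at bit 0: 0xedf2
word = 0xedf2 → big-endian bytes:
  [0]=0xed  [1]=0xf2

ed f2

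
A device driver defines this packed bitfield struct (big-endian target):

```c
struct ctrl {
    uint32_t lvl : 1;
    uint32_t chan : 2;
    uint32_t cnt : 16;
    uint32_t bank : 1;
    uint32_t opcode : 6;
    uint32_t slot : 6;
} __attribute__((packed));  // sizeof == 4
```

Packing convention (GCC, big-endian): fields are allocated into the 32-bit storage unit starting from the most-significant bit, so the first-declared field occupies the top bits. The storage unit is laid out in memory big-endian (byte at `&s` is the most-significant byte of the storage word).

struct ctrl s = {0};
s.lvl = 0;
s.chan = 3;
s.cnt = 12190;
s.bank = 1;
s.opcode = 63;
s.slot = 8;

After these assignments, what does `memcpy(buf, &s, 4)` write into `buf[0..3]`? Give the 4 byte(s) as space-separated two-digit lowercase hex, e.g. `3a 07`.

65 f3 df c8

lvl (1b) val=0 bits=0x0 at bit 31: 0x00000000
chan (2b) val=3 bits=0x3 at bit 29: 0x60000000
cnt (16b) val=12190 bits=0x2f9e at bit 13: 0x65f3c000
bank (1b) val=1 bits=0x1 at bit 12: 0x65f3d000
opcode (6b) val=63 bits=0x3f at bit 6: 0x65f3dfc0
slot (6b) val=8 bits=0x8 at bit 0: 0x65f3dfc8
word = 0x65f3dfc8 → big-endian bytes:
  [0]=0x65  [1]=0xf3  [2]=0xdf  [3]=0xc8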